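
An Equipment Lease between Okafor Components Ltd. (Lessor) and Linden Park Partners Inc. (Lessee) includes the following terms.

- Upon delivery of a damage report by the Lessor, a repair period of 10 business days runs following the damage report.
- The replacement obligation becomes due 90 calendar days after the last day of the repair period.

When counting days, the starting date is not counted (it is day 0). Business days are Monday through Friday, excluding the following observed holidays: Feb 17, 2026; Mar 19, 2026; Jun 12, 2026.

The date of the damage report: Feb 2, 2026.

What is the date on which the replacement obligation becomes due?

May 17, 2026

The last day of the repair period: 10 business days after Monday, Feb 2, 2026, skipping weekends — Feb 3, Feb 4, Feb 5, Feb 6, Feb 9, Feb 10, Feb 11, Feb 12, Feb 13, Feb 16 — lands on Monday, Feb 16, 2026.
The date on which the replacement obligation becomes due: Feb 16, 2026 + 90 days = May 17, 2026.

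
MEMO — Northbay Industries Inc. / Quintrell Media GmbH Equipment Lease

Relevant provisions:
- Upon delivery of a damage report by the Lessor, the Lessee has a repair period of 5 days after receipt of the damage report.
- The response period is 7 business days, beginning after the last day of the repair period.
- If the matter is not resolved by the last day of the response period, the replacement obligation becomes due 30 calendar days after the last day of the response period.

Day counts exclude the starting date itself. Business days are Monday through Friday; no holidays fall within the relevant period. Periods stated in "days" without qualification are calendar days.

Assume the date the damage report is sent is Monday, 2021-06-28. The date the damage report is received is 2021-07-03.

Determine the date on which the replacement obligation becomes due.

2021-08-18

The last day of the repair period: 5 calendar days after 2021-07-03 is 2021-07-08.
The last day of the response period: 7 business days after Thursday, 2021-07-08, skipping weekends — Jul 9, Jul 12, Jul 13, Jul 14, Jul 15, Jul 16, Jul 19 — lands on Monday, 2021-07-19.
Adding 30 calendar days to 2021-07-19 gives 2021-08-18, which is the date on which the replacement obligation becomes due.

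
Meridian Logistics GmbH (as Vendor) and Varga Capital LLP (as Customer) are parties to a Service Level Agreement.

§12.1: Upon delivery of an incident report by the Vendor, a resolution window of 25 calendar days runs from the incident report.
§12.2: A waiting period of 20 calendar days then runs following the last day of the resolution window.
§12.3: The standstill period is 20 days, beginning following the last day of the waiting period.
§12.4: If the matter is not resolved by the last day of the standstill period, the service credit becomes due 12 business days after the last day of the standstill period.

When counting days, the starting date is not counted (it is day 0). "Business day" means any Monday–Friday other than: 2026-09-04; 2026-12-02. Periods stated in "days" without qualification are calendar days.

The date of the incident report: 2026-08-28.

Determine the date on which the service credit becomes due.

2026-11-17

The last day of the resolution window: 2026-08-28 + 25 days = 2026-09-22.
Adding 20 calendar days to 2026-09-22 gives 2026-10-12, which is the last day of the waiting period.
The last day of the standstill period: 20 calendar days after 2026-10-12 is 2026-11-01.
The date on which the service credit becomes due: counting 12 business days from Sunday, 2026-11-01 (Nov 2, Nov 3, Nov 4, Nov 5, …, Nov 13, Nov 16, Nov 17, skipping weekends) reaches Tuesday, 2026-11-17.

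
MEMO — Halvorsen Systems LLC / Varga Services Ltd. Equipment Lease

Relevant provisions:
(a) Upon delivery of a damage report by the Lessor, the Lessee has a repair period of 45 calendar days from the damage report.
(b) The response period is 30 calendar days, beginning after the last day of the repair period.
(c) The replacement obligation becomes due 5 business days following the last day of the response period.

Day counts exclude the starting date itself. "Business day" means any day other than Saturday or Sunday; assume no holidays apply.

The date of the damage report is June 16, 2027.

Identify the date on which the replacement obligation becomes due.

The last day of the repair period: 45 calendar days after June 16, 2027 is July 31, 2027.
The last day of the response period: July 31, 2027 + 30 days = August 30, 2027.
The date on which the replacement obligation becomes due: 5 business days after Monday, August 30, 2027, skipping weekends — Aug 31, Sep 1, Sep 2, Sep 3, Sep 6 — lands on Monday, September 6, 2027.

September 6, 2027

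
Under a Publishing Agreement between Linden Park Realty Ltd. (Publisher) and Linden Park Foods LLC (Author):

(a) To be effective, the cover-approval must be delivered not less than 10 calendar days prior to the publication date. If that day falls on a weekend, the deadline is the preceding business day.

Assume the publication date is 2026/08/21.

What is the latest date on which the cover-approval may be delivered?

2026/08/11

2026/08/21 minus 10 days is 2026/08/11. That is a Tuesday, so no adjustment is needed.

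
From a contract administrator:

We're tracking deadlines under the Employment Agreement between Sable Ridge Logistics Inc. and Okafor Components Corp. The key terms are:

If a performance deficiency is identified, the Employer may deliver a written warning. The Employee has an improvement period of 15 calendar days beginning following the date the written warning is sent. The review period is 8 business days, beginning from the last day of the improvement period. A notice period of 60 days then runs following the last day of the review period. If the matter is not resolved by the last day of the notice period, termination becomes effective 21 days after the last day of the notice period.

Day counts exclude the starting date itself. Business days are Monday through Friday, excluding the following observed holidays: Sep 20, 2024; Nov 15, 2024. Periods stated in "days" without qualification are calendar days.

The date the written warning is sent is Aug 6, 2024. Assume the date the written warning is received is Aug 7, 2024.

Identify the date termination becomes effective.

Nov 22, 2024

The last day of the improvement period: Aug 6, 2024 + 15 days = Aug 21, 2024.
From Wednesday, Aug 21, 2024, 8 business days (Aug 22, Aug 23, Aug 26, Aug 27, Aug 28, Aug 29, Aug 30, Sep 2, skipping weekends) brings us to Monday, Sep 2, 2024, which is the last day of the review period.
The last day of the notice period: Sep 2, 2024 + 60 days = Nov 1, 2024.
The date termination becomes effective: Nov 1, 2024 + 21 days = Nov 22, 2024.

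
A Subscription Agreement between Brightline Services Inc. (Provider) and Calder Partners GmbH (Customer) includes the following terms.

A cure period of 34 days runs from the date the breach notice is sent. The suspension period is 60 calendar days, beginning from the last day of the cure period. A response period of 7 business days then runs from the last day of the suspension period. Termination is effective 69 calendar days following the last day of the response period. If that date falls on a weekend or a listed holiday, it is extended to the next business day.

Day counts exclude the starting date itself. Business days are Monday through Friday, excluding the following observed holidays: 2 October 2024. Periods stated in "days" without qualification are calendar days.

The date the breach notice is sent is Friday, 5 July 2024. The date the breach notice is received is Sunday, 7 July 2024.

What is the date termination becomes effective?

24 December 2024

Adding 34 calendar days to 5 July 2024 gives 8 August 2024, which is the last day of the cure period.
Adding 60 calendar days to 8 August 2024 gives 7 October 2024, which is the last day of the suspension period.
The last day of the response period: counting 7 business days from Monday, 7 October 2024 (Oct 8, Oct 9, Oct 10, Oct 11, Oct 14, Oct 15, Oct 16, skipping weekends) reaches Wednesday, 16 October 2024.
Adding 69 calendar days to 16 October 2024 gives 24 December 2024, which is the date termination becomes effective. 24 December 2024 is a Tuesday and is not a listed holiday, so no roll-forward applies.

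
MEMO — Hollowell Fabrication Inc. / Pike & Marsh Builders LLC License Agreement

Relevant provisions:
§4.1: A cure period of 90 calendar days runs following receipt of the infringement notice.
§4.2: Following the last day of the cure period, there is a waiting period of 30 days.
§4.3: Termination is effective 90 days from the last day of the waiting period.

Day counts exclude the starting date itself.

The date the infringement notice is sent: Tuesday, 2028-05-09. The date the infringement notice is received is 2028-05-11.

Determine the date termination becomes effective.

The last day of the cure period: 2028-05-11 + 90 days = 2028-08-09.
The last day of the waiting period: 2028-08-09 + 30 days = 2028-09-08.
The date termination becomes effective: 2028-09-08 + 90 days = 2028-12-07.

2028-12-07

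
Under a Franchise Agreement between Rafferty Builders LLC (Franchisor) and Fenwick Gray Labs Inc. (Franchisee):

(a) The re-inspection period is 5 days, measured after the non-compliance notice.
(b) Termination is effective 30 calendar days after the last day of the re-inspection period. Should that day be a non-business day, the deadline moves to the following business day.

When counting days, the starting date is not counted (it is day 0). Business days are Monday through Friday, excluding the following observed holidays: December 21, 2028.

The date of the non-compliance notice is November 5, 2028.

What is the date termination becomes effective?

The last day of the re-inspection period: 5 calendar days after November 5, 2028 is November 10, 2028.
Adding 30 calendar days to November 10, 2028 gives December 10, 2028, which is the date termination becomes effective. That falls on a Sunday, so it rolls to the next business day, Monday, December 11, 2028.

December 11, 2028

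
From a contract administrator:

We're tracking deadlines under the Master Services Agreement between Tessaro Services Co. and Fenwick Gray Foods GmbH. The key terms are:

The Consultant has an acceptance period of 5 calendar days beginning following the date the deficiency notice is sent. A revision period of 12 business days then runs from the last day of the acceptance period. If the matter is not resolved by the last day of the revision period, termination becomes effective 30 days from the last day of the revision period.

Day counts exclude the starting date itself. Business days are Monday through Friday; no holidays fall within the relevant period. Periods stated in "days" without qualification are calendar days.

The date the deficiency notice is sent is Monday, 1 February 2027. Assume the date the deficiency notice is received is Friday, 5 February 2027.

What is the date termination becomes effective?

25 March 2027

Adding 5 calendar days to 1 February 2027 gives 6 February 2027, which is the last day of the acceptance period.
From Saturday, 6 February 2027, 12 business days (Feb 8, Feb 9, Feb 10, Feb 11, …, Feb 19, Feb 22, Feb 23, skipping weekends) brings us to Tuesday, 23 February 2027, which is the last day of the revision period.
The date termination becomes effective: 23 February 2027 + 30 days = 25 March 2027.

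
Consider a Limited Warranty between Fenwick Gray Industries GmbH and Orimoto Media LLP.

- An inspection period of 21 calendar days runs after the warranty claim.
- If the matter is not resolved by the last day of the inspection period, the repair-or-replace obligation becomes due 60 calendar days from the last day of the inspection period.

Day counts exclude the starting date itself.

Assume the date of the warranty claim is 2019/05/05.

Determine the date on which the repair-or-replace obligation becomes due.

Adding 21 calendar days to 2019/05/05 gives 2019/05/26, which is the last day of the inspection period.
The date on which the repair-or-replace obligation becomes due: 2019/05/26 + 60 days = 2019/07/25.

2019/07/25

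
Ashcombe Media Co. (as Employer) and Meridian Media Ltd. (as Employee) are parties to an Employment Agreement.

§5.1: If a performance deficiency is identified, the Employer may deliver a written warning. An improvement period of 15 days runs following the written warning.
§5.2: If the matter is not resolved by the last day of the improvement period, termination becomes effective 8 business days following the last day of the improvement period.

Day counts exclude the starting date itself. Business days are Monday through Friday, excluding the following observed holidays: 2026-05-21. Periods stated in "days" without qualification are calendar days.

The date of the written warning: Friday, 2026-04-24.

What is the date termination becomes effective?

2026-05-20

The last day of the improvement period: 15 calendar days after 2026-04-24 is 2026-05-09.
The date termination becomes effective: 8 business days after Saturday, 2026-05-09, skipping weekends — May 11, May 12, May 13, May 14, May 15, May 18, May 19, May 20 — lands on Wednesday, 2026-05-20.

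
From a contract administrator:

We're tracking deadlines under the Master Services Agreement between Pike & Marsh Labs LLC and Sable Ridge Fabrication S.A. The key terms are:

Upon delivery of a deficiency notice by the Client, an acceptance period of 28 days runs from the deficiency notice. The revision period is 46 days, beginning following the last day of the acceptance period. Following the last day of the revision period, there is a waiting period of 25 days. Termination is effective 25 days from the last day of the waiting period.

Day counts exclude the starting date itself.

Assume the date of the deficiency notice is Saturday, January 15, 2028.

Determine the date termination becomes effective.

May 18, 2028

The last day of the acceptance period: 28 calendar days after January 15, 2028 is February 12, 2028.
The last day of the revision period: 46 calendar days after February 12, 2028 is March 29, 2028.
The last day of the waiting period: 25 calendar days after March 29, 2028 is April 23, 2028.
The date termination becomes effective: 25 calendar days after April 23, 2028 is May 18, 2028.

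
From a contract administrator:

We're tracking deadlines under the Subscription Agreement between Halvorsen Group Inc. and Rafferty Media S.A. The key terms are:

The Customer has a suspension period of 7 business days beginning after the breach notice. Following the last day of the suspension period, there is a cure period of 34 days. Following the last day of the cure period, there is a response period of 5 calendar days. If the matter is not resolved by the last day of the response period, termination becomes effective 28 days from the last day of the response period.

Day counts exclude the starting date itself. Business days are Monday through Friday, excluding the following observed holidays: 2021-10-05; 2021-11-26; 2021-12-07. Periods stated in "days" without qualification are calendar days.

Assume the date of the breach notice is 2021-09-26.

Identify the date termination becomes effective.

2021-12-12

From Sunday, 2021-09-26, 7 business days (Sep 27, Sep 28, Sep 29, Sep 30, Oct 1, Oct 4, Oct 6, skipping weekends and the listed holiday on Oct 5) brings us to Wednesday, 2021-10-06, which is the last day of the suspension period.
Adding 34 calendar days to 2021-10-06 gives 2021-11-09, which is the last day of the cure period.
The last day of the response period: 2021-11-09 + 5 days = 2021-11-14.
Adding 28 calendar days to 2021-11-14 gives 2021-12-12, which is the date termination becomes effective.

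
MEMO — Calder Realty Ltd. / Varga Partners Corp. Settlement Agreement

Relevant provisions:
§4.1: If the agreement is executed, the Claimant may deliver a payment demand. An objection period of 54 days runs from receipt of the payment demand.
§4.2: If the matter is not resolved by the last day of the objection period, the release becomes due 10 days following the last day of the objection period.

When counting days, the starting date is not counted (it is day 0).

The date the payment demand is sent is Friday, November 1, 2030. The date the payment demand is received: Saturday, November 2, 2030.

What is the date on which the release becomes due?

The last day of the objection period: November 2, 2030 + 54 days = December 26, 2030.
The date on which the release becomes due: December 26, 2030 + 10 days = January 5, 2031.

January 5, 2031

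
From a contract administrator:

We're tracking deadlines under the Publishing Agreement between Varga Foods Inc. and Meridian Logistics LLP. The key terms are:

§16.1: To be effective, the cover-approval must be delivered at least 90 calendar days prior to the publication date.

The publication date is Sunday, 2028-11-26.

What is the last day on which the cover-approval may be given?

Counting back 90 calendar days from 2028-11-26 gives 2028-08-28.

2028-08-28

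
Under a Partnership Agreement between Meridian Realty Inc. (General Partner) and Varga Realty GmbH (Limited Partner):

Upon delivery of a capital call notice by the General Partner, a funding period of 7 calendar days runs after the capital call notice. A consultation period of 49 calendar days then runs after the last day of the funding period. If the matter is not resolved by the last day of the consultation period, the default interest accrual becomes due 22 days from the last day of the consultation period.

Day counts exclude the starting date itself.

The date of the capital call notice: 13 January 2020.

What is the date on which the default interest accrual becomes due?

The last day of the funding period: 13 January 2020 + 7 days = 20 January 2020.
Adding 49 calendar days to 20 January 2020 gives 9 March 2020, which is the last day of the consultation period.
The date on which the default interest accrual becomes due: 9 March 2020 + 22 days = 31 March 2020.

31 March 2020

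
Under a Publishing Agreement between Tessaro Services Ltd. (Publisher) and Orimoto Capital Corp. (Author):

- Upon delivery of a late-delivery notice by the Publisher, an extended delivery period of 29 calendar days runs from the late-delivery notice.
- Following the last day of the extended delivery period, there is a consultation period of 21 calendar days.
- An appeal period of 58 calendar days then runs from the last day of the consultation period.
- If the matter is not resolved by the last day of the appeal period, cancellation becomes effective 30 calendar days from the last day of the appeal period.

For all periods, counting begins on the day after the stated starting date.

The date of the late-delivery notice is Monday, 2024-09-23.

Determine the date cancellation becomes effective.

2025-02-08

The last day of the extended delivery period: 29 calendar days after 2024-09-23 is 2024-10-22.
The last day of the consultation period: 2024-10-22 + 21 days = 2024-11-12.
The last day of the appeal period: 58 calendar days after 2024-11-12 is 2025-01-09.
The date cancellation becomes effective: 2025-01-09 + 30 days = 2025-02-08.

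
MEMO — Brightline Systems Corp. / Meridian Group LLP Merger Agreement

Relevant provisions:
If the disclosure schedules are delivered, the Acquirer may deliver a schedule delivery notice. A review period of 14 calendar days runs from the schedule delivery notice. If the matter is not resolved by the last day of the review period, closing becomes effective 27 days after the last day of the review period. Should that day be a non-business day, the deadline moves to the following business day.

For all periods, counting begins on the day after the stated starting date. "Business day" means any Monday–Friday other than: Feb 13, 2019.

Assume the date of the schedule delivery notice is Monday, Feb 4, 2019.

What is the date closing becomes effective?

Mar 18, 2019

The last day of the review period: 14 calendar days after Feb 4, 2019 is Feb 18, 2019.
Adding 27 calendar days to Feb 18, 2019 gives Mar 17, 2019, which is the date closing becomes effective. That falls on a Sunday, so it rolls to the next business day, Monday, Mar 18, 2019.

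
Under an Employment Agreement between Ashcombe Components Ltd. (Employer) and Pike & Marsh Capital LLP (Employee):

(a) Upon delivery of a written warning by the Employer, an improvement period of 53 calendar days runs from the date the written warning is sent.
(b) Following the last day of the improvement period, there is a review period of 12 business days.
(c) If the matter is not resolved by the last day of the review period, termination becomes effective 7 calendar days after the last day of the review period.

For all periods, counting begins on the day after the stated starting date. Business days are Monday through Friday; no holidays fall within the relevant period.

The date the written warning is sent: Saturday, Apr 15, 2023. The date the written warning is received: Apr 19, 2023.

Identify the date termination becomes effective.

Jun 30, 2023

The last day of the improvement period: Apr 15, 2023 + 53 days = Jun 7, 2023.
From Wednesday, Jun 7, 2023, 12 business days (Jun 8, Jun 9, Jun 12, Jun 13, …, Jun 21, Jun 22, Jun 23, skipping weekends) brings us to Friday, Jun 23, 2023, which is the last day of the review period.
The date termination becomes effective: 7 calendar days after Jun 23, 2023 is Jun 30, 2023.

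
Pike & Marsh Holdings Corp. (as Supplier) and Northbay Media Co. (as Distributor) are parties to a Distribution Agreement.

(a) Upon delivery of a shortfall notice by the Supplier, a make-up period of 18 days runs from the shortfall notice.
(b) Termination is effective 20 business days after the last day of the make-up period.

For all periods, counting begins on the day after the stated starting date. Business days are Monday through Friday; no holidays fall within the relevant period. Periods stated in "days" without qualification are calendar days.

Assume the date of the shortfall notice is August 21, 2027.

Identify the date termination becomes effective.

The last day of the make-up period: 18 calendar days after August 21, 2027 is September 8, 2027.
From Wednesday, September 8, 2027, 20 business days (Sep 9, Sep 10, Sep 13, Sep 14, …, Oct 4, Oct 5, Oct 6, skipping weekends) brings us to Wednesday, October 6, 2027, which is the date termination becomes effective.

October 6, 2027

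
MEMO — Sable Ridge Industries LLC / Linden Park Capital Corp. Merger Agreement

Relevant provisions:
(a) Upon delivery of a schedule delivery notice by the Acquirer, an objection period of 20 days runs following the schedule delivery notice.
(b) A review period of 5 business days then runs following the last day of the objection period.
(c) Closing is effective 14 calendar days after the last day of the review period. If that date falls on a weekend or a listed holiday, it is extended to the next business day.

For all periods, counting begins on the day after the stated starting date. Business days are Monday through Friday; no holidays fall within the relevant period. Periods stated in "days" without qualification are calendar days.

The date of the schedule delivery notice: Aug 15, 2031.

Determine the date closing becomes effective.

Adding 20 calendar days to Aug 15, 2031 gives Sep 4, 2031, which is the last day of the objection period.
From Thursday, Sep 4, 2031, 5 business days (Sep 5, Sep 8, Sep 9, Sep 10, Sep 11, skipping weekends) brings us to Thursday, Sep 11, 2031, which is the last day of the review period.
The date closing becomes effective: Sep 11, 2031 + 14 days = Sep 25, 2031. Sep 25, 2031 is a Thursday, so no roll-forward applies.

Sep 25, 2031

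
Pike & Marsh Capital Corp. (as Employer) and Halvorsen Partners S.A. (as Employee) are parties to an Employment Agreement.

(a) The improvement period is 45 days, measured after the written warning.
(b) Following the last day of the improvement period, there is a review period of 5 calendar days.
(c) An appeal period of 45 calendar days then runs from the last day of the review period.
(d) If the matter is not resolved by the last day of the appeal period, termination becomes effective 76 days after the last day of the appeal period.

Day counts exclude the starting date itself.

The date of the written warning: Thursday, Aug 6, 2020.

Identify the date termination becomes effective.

Jan 24, 2021

Adding 45 calendar days to Aug 6, 2020 gives Sep 20, 2020, which is the last day of the improvement period.
The last day of the review period: Sep 20, 2020 + 5 days = Sep 25, 2020.
The last day of the appeal period: Sep 25, 2020 + 45 days = Nov 9, 2020.
Adding 76 calendar days to Nov 9, 2020 gives Jan 24, 2021, which is the date termination becomes effective.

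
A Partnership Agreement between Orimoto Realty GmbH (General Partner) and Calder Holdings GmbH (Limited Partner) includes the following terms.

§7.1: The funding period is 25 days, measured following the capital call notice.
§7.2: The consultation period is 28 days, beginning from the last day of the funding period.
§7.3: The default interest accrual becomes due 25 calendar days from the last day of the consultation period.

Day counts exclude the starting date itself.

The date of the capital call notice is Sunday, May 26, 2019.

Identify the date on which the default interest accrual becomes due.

Aug 12, 2019

The last day of the funding period: May 26, 2019 + 25 days = Jun 20, 2019.
The last day of the consultation period: Jun 20, 2019 + 28 days = Jul 18, 2019.
The date on which the default interest accrual becomes due: 25 calendar days after Jul 18, 2019 is Aug 12, 2019.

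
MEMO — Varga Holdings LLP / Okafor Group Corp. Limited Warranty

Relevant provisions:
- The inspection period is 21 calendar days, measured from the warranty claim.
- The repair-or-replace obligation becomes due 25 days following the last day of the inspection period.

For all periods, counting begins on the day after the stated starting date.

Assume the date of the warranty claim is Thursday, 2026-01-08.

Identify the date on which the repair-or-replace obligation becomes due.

The last day of the inspection period: 2026-01-08 + 21 days = 2026-01-29.
The date on which the repair-or-replace obligation becomes due: 2026-01-29 + 25 days = 2026-02-23.

2026-02-23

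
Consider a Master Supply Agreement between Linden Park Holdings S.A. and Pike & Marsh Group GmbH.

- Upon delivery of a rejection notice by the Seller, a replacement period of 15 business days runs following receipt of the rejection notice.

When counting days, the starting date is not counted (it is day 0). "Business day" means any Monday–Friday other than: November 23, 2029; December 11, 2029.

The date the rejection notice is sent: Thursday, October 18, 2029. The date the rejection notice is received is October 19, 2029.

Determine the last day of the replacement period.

The last day of the replacement period: 15 business days after Friday, October 19, 2029, skipping weekends — Oct 22, Oct 23, Oct 24, Oct 25, …, Nov 7, Nov 8, Nov 9 — lands on Friday, November 9, 2029.

November 9, 2029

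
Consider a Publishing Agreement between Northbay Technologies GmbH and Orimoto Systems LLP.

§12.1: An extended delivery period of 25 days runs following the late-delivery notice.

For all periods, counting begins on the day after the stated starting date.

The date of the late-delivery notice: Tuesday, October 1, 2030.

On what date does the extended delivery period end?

October 26, 2030

Adding 25 calendar days to October 1, 2030 gives October 26, 2030, which is the last day of the extended delivery period.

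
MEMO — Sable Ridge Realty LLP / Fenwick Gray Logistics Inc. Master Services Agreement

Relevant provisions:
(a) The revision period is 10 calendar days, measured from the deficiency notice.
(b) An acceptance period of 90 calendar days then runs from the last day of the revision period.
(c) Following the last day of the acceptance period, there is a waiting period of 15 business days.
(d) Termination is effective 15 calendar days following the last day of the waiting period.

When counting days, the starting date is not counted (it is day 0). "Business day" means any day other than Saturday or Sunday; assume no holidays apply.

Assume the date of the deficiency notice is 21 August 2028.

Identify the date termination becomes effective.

The last day of the revision period: 10 calendar days after 21 August 2028 is 31 August 2028.
The last day of the acceptance period: 31 August 2028 + 90 days = 29 November 2028.
From Wednesday, 29 November 2028, 15 business days (Nov 30, Dec 1, Dec 4, Dec 5, …, Dec 18, Dec 19, Dec 20, skipping weekends) brings us to Wednesday, 20 December 2028, which is the last day of the waiting period.
The date termination becomes effective: 20 December 2028 + 15 days = 4 January 2029.

4 January 2029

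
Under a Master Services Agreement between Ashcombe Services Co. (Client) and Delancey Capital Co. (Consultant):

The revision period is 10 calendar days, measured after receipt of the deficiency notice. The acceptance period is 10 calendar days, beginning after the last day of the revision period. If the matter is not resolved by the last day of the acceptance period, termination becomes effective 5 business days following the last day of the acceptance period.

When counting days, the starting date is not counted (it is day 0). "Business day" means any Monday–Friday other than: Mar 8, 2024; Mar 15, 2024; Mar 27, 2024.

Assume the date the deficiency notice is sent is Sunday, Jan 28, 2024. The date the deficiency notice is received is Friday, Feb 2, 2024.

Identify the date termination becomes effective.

Feb 29, 2024

The last day of the revision period: Feb 2, 2024 + 10 days = Feb 12, 2024.
The last day of the acceptance period: 10 calendar days after Feb 12, 2024 is Feb 22, 2024.
The date termination becomes effective: counting 5 business days from Thursday, Feb 22, 2024 (Feb 23, Feb 26, Feb 27, Feb 28, Feb 29, skipping weekends) reaches Thursday, Feb 29, 2024.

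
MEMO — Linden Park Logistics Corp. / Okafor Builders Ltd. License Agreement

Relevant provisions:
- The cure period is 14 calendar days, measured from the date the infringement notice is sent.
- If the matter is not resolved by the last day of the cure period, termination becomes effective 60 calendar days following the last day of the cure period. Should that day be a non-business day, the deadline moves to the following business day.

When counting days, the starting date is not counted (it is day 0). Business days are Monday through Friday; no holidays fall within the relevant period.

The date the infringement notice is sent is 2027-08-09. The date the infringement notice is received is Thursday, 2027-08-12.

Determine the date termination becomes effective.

2027-10-22

Adding 14 calendar days to 2027-08-09 gives 2027-08-23, which is the last day of the cure period.
The date termination becomes effective: 2027-08-23 + 60 days = 2027-10-22. 2027-10-22 is a Friday, so no roll-forward applies.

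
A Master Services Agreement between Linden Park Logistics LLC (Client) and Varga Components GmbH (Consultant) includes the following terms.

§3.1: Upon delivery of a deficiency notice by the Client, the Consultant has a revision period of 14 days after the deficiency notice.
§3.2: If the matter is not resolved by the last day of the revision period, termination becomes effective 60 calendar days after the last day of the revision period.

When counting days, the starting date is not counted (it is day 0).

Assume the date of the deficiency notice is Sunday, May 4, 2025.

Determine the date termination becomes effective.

The last day of the revision period: 14 calendar days after May 4, 2025 is May 18, 2025.
Adding 60 calendar days to May 18, 2025 gives July 17, 2025, which is the date termination becomes effective.

July 17, 2025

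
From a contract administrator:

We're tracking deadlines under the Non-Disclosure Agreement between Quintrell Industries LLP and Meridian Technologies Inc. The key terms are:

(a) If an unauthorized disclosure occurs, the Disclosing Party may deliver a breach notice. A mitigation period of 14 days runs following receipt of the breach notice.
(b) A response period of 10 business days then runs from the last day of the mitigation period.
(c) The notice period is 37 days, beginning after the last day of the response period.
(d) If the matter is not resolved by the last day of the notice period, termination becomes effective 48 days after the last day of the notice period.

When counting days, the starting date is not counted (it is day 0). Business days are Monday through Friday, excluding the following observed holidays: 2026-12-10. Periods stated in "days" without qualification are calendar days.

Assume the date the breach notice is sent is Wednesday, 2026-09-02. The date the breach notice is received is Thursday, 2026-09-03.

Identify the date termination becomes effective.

The last day of the mitigation period: 2026-09-03 + 14 days = 2026-09-17.
From Thursday, 2026-09-17, 10 business days (Sep 18, Sep 21, Sep 22, Sep 23, Sep 24, Sep 25, Sep 28, Sep 29, Sep 30, Oct 1, skipping weekends) brings us to Thursday, 2026-10-01, which is the last day of the response period.
The last day of the notice period: 37 calendar days after 2026-10-01 is 2026-11-07.
The date termination becomes effective: 48 calendar days after 2026-11-07 is 2026-12-25.

2026-12-25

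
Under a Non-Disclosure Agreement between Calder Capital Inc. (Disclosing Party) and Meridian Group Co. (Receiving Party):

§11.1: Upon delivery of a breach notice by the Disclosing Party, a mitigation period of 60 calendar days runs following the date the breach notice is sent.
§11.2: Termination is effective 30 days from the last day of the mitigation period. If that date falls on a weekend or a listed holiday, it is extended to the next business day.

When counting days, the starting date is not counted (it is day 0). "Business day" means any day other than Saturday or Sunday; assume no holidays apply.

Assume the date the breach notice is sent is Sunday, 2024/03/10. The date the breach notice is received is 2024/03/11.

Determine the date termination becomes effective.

2024/06/10

Adding 60 calendar days to 2024/03/10 gives 2024/05/09, which is the last day of the mitigation period.
Adding 30 calendar days to 2024/05/09 gives 2024/06/08, which is the date termination becomes effective. That falls on a Saturday, so it rolls to the next business day, Monday, 2024/06/10.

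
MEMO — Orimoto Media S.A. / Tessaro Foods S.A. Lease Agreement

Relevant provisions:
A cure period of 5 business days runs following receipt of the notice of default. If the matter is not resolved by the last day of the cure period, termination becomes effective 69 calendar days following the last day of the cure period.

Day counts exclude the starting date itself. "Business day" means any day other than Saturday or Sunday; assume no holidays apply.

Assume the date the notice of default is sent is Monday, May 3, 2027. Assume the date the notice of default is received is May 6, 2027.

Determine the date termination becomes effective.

From Thursday, May 6, 2027, 5 business days (May 7, May 10, May 11, May 12, May 13, skipping weekends) brings us to Thursday, May 13, 2027, which is the last day of the cure period.
Adding 69 calendar days to May 13, 2027 gives Jul 21, 2027, which is the date termination becomes effective.

Jul 21, 2027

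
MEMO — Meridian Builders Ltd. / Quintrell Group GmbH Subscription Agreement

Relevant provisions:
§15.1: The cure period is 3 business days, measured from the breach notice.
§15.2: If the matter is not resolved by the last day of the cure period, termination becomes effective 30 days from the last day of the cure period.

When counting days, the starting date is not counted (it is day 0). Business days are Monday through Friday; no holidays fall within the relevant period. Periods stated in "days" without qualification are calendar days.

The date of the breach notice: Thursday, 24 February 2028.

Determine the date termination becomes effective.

The last day of the cure period: 3 business days after Thursday, 24 February 2028, skipping weekends — Feb 25, Feb 28, Feb 29 — lands on Tuesday, 29 February 2028.
Adding 30 calendar days to 29 February 2028 gives 30 March 2028, which is the date termination becomes effective.

30 March 2028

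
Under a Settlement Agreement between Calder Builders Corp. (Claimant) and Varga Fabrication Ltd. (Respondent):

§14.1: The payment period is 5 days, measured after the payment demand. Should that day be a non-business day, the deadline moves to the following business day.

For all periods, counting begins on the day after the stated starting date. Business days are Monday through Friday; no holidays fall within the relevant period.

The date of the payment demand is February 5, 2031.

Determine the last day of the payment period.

February 10, 2031

The last day of the payment period: 5 calendar days after February 5, 2031 is February 10, 2031. February 10, 2031 is a Monday, so no roll-forward applies.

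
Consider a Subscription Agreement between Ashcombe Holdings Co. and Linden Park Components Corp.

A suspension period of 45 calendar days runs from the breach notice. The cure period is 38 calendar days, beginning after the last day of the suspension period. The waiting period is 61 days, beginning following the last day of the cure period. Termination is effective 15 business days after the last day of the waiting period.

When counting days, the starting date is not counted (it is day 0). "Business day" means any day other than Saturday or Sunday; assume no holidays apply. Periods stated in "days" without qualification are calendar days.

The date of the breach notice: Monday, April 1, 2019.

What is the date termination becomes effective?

Adding 45 calendar days to April 1, 2019 gives May 16, 2019, which is the last day of the suspension period.
The last day of the cure period: 38 calendar days after May 16, 2019 is June 23, 2019.
The last day of the waiting period: 61 calendar days after June 23, 2019 is August 23, 2019.
The date termination becomes effective: 15 business days after Friday, August 23, 2019, skipping weekends — Aug 26, Aug 27, Aug 28, Aug 29, …, Sep 11, Sep 12, Sep 13 — lands on Friday, September 13, 2019.

September 13, 2019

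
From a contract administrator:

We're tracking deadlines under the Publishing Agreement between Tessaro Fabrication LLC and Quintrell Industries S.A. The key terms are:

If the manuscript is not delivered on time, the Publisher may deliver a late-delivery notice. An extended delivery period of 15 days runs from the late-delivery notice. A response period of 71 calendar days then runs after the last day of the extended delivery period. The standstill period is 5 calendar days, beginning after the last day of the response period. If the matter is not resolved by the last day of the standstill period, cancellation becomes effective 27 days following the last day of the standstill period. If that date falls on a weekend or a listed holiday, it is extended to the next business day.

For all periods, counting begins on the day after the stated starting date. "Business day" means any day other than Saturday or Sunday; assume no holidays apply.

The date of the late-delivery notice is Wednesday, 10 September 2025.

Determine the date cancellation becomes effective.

6 January 2026

The last day of the extended delivery period: 15 calendar days after 10 September 2025 is 25 September 2025.
The last day of the response period: 71 calendar days after 25 September 2025 is 5 December 2025.
The last day of the standstill period: 5 December 2025 + 5 days = 10 December 2025.
Adding 27 calendar days to 10 December 2025 gives 6 January 2026, which is the date cancellation becomes effective. 6 January 2026 is a Tuesday, so no roll-forward applies.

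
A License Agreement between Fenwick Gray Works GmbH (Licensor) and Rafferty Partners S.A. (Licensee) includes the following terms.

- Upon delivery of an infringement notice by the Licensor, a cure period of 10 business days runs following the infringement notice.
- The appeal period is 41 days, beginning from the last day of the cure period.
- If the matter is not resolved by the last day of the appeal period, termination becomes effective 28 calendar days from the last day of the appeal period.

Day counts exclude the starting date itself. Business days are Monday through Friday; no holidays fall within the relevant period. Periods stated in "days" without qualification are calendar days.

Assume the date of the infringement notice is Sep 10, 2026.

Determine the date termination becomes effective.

From Thursday, Sep 10, 2026, 10 business days (Sep 11, Sep 14, Sep 15, Sep 16, Sep 17, Sep 18, Sep 21, Sep 22, Sep 23, Sep 24, skipping weekends) brings us to Thursday, Sep 24, 2026, which is the last day of the cure period.
The last day of the appeal period: Sep 24, 2026 + 41 days = Nov 4, 2026.
Adding 28 calendar days to Nov 4, 2026 gives Dec 2, 2026, which is the date termination becomes effective.

Dec 2, 2026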